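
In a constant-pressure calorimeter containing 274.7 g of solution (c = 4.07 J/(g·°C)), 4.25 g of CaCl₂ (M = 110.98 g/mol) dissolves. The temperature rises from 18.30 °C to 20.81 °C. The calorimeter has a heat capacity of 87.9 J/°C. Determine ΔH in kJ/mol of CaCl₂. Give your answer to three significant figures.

|ΔT| = |20.81 − 18.30| = 2.51 °C
|q_surr| = (274.7 × 4.07 + 87.9) × 2.51 = 1205.929 × 2.51 = 3027 J
n(CaCl₂) = 4.25 / 110.98 = 0.03830 mol
Temperature rose, so q_rxn = −|q_surr| = -3.027 kJ
ΔH = q_rxn / n = -79.03 kJ/mol

ΔH = -79.0 kJ/mol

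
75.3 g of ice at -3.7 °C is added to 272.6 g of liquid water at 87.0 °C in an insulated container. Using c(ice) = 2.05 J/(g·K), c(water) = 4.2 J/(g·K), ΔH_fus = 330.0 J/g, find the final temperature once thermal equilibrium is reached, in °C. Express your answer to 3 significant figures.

Heat to bring ice to 0 °C and melt it: q₁ = 75.3×2.05×3.7 + 75.3×330.0 = 25420 J
Heat the water can supply cooling to 0 °C: 272.6×4.2×87.0 = 99608.0 J > q₁, so all ice melts.
Energy balance: 272.6×4.2×(87.0 − T) = 25420 + 75.3×4.2×(T − 0)
1144.92(87.0 − T) = 25420 + 316.26 T
99608.0 − 25420 = 1461.18 T
T = 74188.0 / 1461.18 = 50.77 °C

T_f = 50.8 °C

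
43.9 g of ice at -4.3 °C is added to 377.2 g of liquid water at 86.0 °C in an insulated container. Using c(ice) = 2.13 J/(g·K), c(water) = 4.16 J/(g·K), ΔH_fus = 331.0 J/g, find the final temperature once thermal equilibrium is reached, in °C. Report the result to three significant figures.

Heat to bring ice to 0 °C and melt it: q₁ = 43.9×2.13×4.3 + 43.9×331.0 = 14933 J
Heat the water can supply cooling to 0 °C: 377.2×4.16×86.0 = 134947 J > q₁, so all ice melts.
Energy balance: 377.2×4.16×(86.0 − T) = 14933 + 43.9×4.16×(T − 0)
1569.152(86.0 − T) = 14933 + 182.624 T
134947 − 14933 = 1751.776 T
T = 120014 / 1751.776 = 68.51 °C

T_f = 68.5 °C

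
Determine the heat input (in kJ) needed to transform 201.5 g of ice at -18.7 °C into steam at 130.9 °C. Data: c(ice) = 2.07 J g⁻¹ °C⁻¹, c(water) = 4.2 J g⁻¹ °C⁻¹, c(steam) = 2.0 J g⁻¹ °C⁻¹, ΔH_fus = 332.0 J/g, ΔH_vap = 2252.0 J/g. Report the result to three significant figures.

q = 626 kJ

q1 (heat ice -18.7→0.0 °C): 201.5 × 2.07 × 18.7 = 7800 J
q2 (melt at 0 °C): 201.5 × 332.0 = 66898 J
q3 (heat water 0.0→100.0 °C): 201.5 × 4.2 × 100.0 = 84630 J
q4 (vaporize at 100 °C): 201.5 × 2252.0 = 453778 J
q5 (heat steam 100.0→130.9 °C): 201.5 × 2.0 × 30.9 = 12453 J
Total: 7800 + 66898 + 84630 + 453778 + 12453 = 625559 J = 626 kJ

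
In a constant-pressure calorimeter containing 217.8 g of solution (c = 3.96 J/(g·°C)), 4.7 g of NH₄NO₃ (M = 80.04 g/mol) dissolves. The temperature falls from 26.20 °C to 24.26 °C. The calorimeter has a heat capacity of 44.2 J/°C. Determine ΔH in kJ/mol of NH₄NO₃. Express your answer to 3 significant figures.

|ΔT| = |24.26 − 26.20| = 1.94 °C
|q_surr| = (217.8 × 3.96 + 44.2) × 1.94 = 906.688 × 1.94 = 1759 J
n(NH₄NO₃) = 4.7 / 80.04 = 0.05872 mol
Temperature fell, so q_rxn = +|q_surr| = 1.759 kJ
ΔH = q_rxn / n = 29.96 kJ/mol

ΔH = 30.0 kJ/mol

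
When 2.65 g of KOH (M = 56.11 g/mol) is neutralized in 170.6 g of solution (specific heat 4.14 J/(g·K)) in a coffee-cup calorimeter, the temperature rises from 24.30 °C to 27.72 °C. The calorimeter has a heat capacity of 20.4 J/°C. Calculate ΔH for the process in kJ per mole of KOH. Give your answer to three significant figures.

ΔH = -52.6 kJ/mol

|ΔT| = |27.72 − 24.30| = 3.42 °C
|q_surr| = (170.6 × 4.14 + 20.4) × 3.42 = 726.684 × 3.42 = 2485 J
n(KOH) = 2.65 / 56.11 = 0.04723 mol
Temperature rose, so q_rxn = −|q_surr| = -2.485 kJ
ΔH = q_rxn / n = -52.61 kJ/mol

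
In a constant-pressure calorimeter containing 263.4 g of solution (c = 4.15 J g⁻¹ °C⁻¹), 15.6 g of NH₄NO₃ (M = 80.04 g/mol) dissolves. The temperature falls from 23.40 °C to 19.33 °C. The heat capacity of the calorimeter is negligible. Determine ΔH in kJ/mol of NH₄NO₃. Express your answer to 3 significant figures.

ΔH = 22.8 kJ/mol

|ΔT| = |19.33 − 23.40| = 4.07 °C
|q_surr| = (263.4 × 4.15) × 4.07 = 1093.11 × 4.07 = 4449 J
n(NH₄NO₃) = 15.6 / 80.04 = 0.1949 mol
Temperature fell, so q_rxn = +|q_surr| = 4.449 kJ
ΔH = q_rxn / n = 22.83 kJ/mol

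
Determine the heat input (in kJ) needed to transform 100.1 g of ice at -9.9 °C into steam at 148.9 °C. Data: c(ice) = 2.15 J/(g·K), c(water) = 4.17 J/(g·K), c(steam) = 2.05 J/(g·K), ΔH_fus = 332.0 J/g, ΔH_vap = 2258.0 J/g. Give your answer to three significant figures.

q1 (heat ice -9.9→0.0 °C): 100.1 × 2.15 × 9.9 = 2131 J
q2 (melt at 0 °C): 100.1 × 332.0 = 33233 J
q3 (heat water 0.0→100.0 °C): 100.1 × 4.17 × 100.0 = 41742 J
q4 (vaporize at 100 °C): 100.1 × 2258.0 = 226026 J
q5 (heat steam 100.0→148.9 °C): 100.1 × 2.05 × 48.9 = 10035 J
Total: 2131 + 33233 + 41742 + 226026 + 10035 = 313167 J = 313 kJ

q = 313 kJ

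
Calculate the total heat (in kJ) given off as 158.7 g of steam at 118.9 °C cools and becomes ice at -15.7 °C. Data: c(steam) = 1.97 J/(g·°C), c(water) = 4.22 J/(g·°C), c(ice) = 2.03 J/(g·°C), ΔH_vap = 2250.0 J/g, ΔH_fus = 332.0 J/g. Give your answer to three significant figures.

q1 (cool steam 118.9→100 °C): 158.7 × 1.97 × 18.9 = 5909 J
q2 (condense at 100 °C): 158.7 × 2250.0 = 357075 J
q3 (cool water 100→0 °C): 158.7 × 4.22 × 100.0 = 66971 J
q4 (freeze at 0 °C): 158.7 × 332.0 = 52688 J
q5 (cool ice 0→-15.7 °C): 158.7 × 2.03 × 15.7 = 5058 J
Total: 5909 + 357075 + 66971 + 52688 + 5058 = 487701 J = 488 kJ

q = 488 kJ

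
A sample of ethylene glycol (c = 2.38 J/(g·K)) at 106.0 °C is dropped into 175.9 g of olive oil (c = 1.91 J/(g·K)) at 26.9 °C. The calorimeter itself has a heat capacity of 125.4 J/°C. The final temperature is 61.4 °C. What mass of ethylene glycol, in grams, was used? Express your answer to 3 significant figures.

q_gained = (175.9 × 1.91 + 125.4) × (61.4 − 26.9) = 15920 J
q_lost = m × 2.38 × (106.0 − 61.4) = 106.148 m
m = 15920 / 106.148 = 150 g

m = 150 g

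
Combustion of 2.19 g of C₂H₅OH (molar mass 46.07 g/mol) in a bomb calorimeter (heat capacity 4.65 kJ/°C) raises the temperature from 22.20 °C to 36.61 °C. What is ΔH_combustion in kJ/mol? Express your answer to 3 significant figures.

ΔH = -1410 kJ/mol

ΔT = 36.61 − 22.20 = 14.41 °C
q_cal = C_cal × ΔT = 4.65 × 14.41 = 67.0065 kJ
n = 2.19 / 46.07 = 0.04754 mol
q_rxn = −q_cal = -67.0065 kJ
ΔH = -67.0065 / 0.04754 = -1409 kJ/mol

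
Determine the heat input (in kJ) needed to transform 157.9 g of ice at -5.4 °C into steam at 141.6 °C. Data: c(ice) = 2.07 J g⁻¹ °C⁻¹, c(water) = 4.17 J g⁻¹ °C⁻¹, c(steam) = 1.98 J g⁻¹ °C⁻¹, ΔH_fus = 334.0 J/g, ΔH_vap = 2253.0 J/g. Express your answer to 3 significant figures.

q = 489 kJ

q1 (heat ice -5.4→0.0 °C): 157.9 × 2.07 × 5.4 = 1765 J
q2 (melt at 0 °C): 157.9 × 334.0 = 52739 J
q3 (heat water 0.0→100.0 °C): 157.9 × 4.17 × 100.0 = 65844 J
q4 (vaporize at 100 °C): 157.9 × 2253.0 = 355749 J
q5 (heat steam 100.0→141.6 °C): 157.9 × 1.98 × 41.6 = 13006 J
Total: 1765 + 52739 + 65844 + 355749 + 13006 = 489103 J = 489 kJ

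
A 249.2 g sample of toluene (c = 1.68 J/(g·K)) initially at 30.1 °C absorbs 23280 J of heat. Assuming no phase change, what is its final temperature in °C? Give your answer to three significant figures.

ΔT = q / (m c) = 23280 / (249.2 × 1.68) = 55.61 °C
T_f = 30.1 + 55.61 = 85.71 °C

T_f = 85.7 °C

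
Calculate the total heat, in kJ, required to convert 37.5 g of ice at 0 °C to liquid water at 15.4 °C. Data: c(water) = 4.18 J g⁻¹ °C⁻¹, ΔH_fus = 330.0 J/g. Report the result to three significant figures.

q1 (melt at 0 °C): 37.5 × 330.0 = 12375 J
q2 (heat water 0.0→15.4 °C): 37.5 × 4.18 × 15.4 = 2414 J
Total: 12375 + 2414 = 14789 J = 14.8 kJ

q = 14.8 kJ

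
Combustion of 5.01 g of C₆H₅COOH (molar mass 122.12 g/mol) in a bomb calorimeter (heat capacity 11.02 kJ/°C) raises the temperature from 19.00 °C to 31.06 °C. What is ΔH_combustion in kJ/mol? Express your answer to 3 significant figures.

ΔH = -3240 kJ/mol

ΔT = 31.06 − 19.00 = 12.06 °C
q_cal = C_cal × ΔT = 11.02 × 12.06 = 132.9012 kJ
n = 5.01 / 122.12 = 0.04103 mol
q_rxn = −q_cal = -132.9012 kJ
ΔH = -132.9012 / 0.04103 = -3239 kJ/mol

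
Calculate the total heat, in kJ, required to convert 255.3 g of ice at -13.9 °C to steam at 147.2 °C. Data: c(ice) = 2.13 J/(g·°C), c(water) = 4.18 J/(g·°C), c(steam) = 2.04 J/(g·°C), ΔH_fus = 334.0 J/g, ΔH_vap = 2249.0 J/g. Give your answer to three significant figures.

q1 (heat ice -13.9→0.0 °C): 255.3 × 2.13 × 13.9 = 7559 J
q2 (melt at 0 °C): 255.3 × 334.0 = 85270 J
q3 (heat water 0.0→100.0 °C): 255.3 × 4.18 × 100.0 = 106715 J
q4 (vaporize at 100 °C): 255.3 × 2249.0 = 574170 J
q5 (heat steam 100.0→147.2 °C): 255.3 × 2.04 × 47.2 = 24582 J
Total: 7559 + 85270 + 106715 + 574170 + 24582 = 798296 J = 798 kJ

q = 798 kJ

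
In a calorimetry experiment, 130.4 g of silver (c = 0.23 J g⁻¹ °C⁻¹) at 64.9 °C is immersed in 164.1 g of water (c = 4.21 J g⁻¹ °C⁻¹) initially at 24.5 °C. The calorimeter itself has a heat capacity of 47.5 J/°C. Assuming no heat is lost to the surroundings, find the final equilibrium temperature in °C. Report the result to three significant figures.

T_f = 26.1 °C

Heat lost by silver = heat gained by water + calorimeter.
(130.4)(0.23)(64.9 − T) = [(164.1)(4.21) + 47.5](T − 24.5)
29.992 (64.9 − T) = 738.361 (T − 24.5)
1946.5 − 29.992 T = 738.361 T − 18090
20036.5 = 768.353 T
T = 26.08 °C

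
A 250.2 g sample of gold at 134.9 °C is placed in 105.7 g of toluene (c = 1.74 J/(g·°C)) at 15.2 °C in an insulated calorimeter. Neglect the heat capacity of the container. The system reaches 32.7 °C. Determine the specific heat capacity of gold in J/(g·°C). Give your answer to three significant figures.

c = 0.126 J/(g·°C)

q_gained = (105.7 × 1.74) × (32.7 − 15.2) = 3219 J
q_lost = 250.2 × c × (134.9 − 32.7) = 25570.44 c
Set equal: c = 3219 / 25570.44 = 0.126 J/(g·°C)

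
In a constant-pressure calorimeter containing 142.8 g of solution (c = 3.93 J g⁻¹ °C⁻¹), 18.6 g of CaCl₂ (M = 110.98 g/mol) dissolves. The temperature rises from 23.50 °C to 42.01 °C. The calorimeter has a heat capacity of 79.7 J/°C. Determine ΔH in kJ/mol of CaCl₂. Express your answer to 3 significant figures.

ΔH = -70.8 kJ/mol

|ΔT| = |42.01 − 23.50| = 18.51 °C
|q_surr| = (142.8 × 3.93 + 79.7) × 18.51 = 640.904 × 18.51 = 11860 J
n(CaCl₂) = 18.6 / 110.98 = 0.1676 mol
Temperature rose, so q_rxn = −|q_surr| = -11.86 kJ
ΔH = q_rxn / n = -70.76 kJ/mol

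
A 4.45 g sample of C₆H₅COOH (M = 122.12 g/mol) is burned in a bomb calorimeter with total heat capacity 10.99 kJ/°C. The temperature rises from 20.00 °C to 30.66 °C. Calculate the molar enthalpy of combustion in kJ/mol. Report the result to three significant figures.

ΔH = -3220 kJ/mol

ΔT = 30.66 − 20.00 = 10.66 °C
q_cal = C_cal × ΔT = 10.99 × 10.66 = 117.1534 kJ
n = 4.45 / 122.12 = 0.0364396 mol
q_rxn = −q_cal = -117.1534 kJ
ΔH = -117.1534 / 0.0364396 = -3215 kJ/mol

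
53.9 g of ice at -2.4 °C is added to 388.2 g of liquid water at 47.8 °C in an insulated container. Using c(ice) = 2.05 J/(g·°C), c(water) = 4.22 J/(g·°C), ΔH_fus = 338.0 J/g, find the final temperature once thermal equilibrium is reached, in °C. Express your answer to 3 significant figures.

Heat to bring ice to 0 °C and melt it: q₁ = 53.9×2.05×2.4 + 53.9×338.0 = 18483 J
Heat the water can supply cooling to 0 °C: 388.2×4.22×47.8 = 78306.2 J > q₁, so all ice melts.
Energy balance: 388.2×4.22×(47.8 − T) = 18483 + 53.9×4.22×(T − 0)
1638.204(47.8 − T) = 18483 + 227.458 T
78306.2 − 18483 = 1865.662 T
T = 59823.2 / 1865.662 = 32.07 °C

T_f = 32.1 °C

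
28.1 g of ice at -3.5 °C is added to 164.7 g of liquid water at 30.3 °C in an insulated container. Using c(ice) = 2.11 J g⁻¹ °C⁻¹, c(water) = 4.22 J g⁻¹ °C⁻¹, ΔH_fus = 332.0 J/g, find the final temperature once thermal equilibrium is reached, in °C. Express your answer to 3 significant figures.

Heat to bring ice to 0 °C and melt it: q₁ = 28.1×2.11×3.5 + 28.1×332.0 = 9536.7 J
Heat the water can supply cooling to 0 °C: 164.7×4.22×30.3 = 21059.5 J > q₁, so all ice melts.
Energy balance: 164.7×4.22×(30.3 − T) = 9536.7 + 28.1×4.22×(T − 0)
695.034(30.3 − T) = 9536.7 + 118.582 T
21059.5 − 9536.7 = 813.616 T
T = 11522.8 / 813.616 = 14.16 °C

T_f = 14.2 °C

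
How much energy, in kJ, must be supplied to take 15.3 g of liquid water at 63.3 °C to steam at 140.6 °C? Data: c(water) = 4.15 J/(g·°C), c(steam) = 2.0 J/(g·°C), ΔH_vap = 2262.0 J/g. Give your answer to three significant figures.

q1 (heat water 63.3→100.0 °C): 15.3 × 4.15 × 36.7 = 2330 J
q2 (vaporize at 100 °C): 15.3 × 2262.0 = 34609 J
q3 (heat steam 100.0→140.6 °C): 15.3 × 2.0 × 40.6 = 1242 J
Total: 2330 + 34609 + 1242 = 38181 J = 38.2 kJ

q = 38.2 kJ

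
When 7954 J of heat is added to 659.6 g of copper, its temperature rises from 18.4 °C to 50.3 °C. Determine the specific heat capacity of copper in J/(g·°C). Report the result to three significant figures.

c = 0.378 J/(g·°C)

c = q / (m ΔT) = 7954 / (659.6 × 31.9)
c = 7954 / 21041.24 = 0.378 J/(g·°C)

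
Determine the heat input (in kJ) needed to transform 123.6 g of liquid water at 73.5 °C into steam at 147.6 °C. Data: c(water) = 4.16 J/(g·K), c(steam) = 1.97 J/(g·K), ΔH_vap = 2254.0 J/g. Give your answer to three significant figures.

q = 304 kJ

q1 (heat water 73.5→100.0 °C): 123.6 × 4.16 × 26.5 = 13626 J
q2 (vaporize at 100 °C): 123.6 × 2254.0 = 278594 J
q3 (heat steam 100.0→147.6 °C): 123.6 × 1.97 × 47.6 = 11590 J
Total: 13626 + 278594 + 11590 = 303810 J = 304 kJ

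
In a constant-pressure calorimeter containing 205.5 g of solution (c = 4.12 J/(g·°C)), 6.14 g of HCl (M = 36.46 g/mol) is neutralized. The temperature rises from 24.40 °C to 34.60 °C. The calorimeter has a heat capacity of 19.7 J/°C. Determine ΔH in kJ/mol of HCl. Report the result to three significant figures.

ΔH = -52.5 kJ/mol

|ΔT| = |34.60 − 24.40| = 10.20 °C
|q_surr| = (205.5 × 4.12 + 19.7) × 10.20 = 866.36 × 10.20 = 8837 J
n(HCl) = 6.14 / 36.46 = 0.1684 mol
Temperature rose, so q_rxn = −|q_surr| = -8.837 kJ
ΔH = q_rxn / n = -52.48 kJ/mol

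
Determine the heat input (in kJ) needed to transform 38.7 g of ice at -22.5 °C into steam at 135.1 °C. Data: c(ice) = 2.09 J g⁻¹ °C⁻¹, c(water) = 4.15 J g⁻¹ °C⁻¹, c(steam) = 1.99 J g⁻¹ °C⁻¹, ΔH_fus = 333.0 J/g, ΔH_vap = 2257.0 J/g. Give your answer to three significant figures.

q1 (heat ice -22.5→0.0 °C): 38.7 × 2.09 × 22.5 = 1820 J
q2 (melt at 0 °C): 38.7 × 333.0 = 12887 J
q3 (heat water 0.0→100.0 °C): 38.7 × 4.15 × 100.0 = 16061 J
q4 (vaporize at 100 °C): 38.7 × 2257.0 = 87346 J
q5 (heat steam 100.0→135.1 °C): 38.7 × 1.99 × 35.1 = 2703 J
Total: 1820 + 12887 + 16061 + 87346 + 2703 = 120817 J = 121 kJ

q = 121 kJ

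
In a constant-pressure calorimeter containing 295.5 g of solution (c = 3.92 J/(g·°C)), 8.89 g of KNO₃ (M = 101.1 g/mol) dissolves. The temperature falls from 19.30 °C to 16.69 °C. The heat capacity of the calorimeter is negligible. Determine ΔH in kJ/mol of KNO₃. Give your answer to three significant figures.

ΔH = 34.4 kJ/mol

|ΔT| = |16.69 − 19.30| = 2.61 °C
|q_surr| = (295.5 × 3.92) × 2.61 = 1158.36 × 2.61 = 3023 J
n(KNO₃) = 8.89 / 101.1 = 0.08793 mol
Temperature fell, so q_rxn = +|q_surr| = 3.023 kJ
ΔH = q_rxn / n = 34.38 kJ/mol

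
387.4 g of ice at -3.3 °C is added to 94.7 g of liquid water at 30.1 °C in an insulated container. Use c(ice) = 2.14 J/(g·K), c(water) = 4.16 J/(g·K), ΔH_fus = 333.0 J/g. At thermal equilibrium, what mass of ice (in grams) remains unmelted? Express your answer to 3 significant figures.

m_ice remaining = 360 g

Heat to warm all ice to 0 °C: 387.4×2.14×3.3 = 2735.8 J
Heat released by water cooling to 0 °C: 94.7×4.16×30.1 = 11858 J
11858 J < 2735.8 + 387.4×333.0 = 131740.0 J, so not all ice melts; final T = 0 °C.
Heat left for melting: 11858 − 2735.8 = 9122.2 J
Mass melted = 9122.2 / 333.0 = 27.39 g
Ice remaining = 387.4 − 27.39 = 360.01 g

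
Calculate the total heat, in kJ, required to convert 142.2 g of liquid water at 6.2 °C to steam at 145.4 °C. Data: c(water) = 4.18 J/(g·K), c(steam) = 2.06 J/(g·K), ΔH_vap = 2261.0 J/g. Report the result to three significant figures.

q1 (heat water 6.2→100.0 °C): 142.2 × 4.18 × 93.8 = 55754 J
q2 (vaporize at 100 °C): 142.2 × 2261.0 = 321514 J
q3 (heat steam 100.0→145.4 °C): 142.2 × 2.06 × 45.4 = 13299 J
Total: 55754 + 321514 + 13299 = 390567 J = 391 kJ

q = 391 kJ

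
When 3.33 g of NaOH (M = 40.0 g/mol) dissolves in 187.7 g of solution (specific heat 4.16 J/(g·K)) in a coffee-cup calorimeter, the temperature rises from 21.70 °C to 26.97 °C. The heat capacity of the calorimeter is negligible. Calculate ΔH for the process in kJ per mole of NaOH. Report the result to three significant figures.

|ΔT| = |26.97 − 21.70| = 5.27 °C
|q_surr| = (187.7 × 4.16) × 5.27 = 780.832 × 5.27 = 4115 J
n(NaOH) = 3.33 / 40.0 = 0.08325 mol
Temperature rose, so q_rxn = −|q_surr| = -4.115 kJ
ΔH = q_rxn / n = -49.43 kJ/mol

ΔH = -49.4 kJ/mol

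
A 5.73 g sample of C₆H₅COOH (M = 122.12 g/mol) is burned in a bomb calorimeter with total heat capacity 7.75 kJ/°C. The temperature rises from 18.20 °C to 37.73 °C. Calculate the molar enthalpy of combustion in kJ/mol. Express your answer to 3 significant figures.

ΔT = 37.73 − 18.20 = 19.53 °C
q_cal = C_cal × ΔT = 7.75 × 19.53 = 151.3575 kJ
n = 5.73 / 122.12 = 0.04692 mol
q_rxn = −q_cal = -151.3575 kJ
ΔH = -151.3575 / 0.04692 = -3226 kJ/mol

ΔH = -3230 kJ/mol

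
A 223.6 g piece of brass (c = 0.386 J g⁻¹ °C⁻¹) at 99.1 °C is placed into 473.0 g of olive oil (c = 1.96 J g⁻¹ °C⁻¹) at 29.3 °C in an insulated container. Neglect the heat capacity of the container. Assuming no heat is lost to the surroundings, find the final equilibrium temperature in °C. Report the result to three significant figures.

T_f = 35.2 °C

Heat lost by brass = heat gained by olive oil.
(223.6)(0.386)(99.1 − T) = (473.0)(1.96)(T − 29.3)
86.3096 (99.1 − T) = 927.08 (T − 29.3)
8553.3 − 86.3096 T = 927.08 T − 27163
35716.3 = 1013.3896 T
T = 35.24 °C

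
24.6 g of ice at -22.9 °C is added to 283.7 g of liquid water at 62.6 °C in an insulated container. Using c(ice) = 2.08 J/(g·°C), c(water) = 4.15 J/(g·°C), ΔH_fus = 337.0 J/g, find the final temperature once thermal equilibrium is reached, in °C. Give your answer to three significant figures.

T_f = 50.2 °C

Heat to bring ice to 0 °C and melt it: q₁ = 24.6×2.08×22.9 + 24.6×337.0 = 9461.9 J
Heat the water can supply cooling to 0 °C: 283.7×4.15×62.6 = 73702.4 J > q₁, so all ice melts.
Energy balance: 283.7×4.15×(62.6 − T) = 9461.9 + 24.6×4.15×(T − 0)
1177.355(62.6 − T) = 9461.9 + 102.09 T
73702.4 − 9461.9 = 1279.445 T
T = 64240.5 / 1279.445 = 50.21 °C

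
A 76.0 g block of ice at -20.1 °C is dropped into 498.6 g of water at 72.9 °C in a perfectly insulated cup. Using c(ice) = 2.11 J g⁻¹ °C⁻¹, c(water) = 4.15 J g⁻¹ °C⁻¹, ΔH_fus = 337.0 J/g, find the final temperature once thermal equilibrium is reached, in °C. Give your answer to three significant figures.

Heat to bring ice to 0 °C and melt it: q₁ = 76.0×2.11×20.1 + 76.0×337.0 = 28835 J
Heat the water can supply cooling to 0 °C: 498.6×4.15×72.9 = 150844 J > q₁, so all ice melts.
Energy balance: 498.6×4.15×(72.9 − T) = 28835 + 76.0×4.15×(T − 0)
2069.19(72.9 − T) = 28835 + 315.4 T
150844 − 28835 = 2384.59 T
T = 122009 / 2384.59 = 51.17 °C

T_f = 51.2 °C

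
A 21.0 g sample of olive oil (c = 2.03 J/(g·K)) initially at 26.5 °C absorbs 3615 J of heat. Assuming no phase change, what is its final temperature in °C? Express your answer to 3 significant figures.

T_f = 111 °C

ΔT = q / (m c) = 3615 / (21.0 × 2.03) = 84.80 °C
T_f = 26.5 + 84.80 = 111.30 °C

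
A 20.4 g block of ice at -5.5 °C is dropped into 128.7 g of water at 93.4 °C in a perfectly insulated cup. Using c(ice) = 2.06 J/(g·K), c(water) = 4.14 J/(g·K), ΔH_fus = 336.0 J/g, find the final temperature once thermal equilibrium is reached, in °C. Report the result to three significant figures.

Heat to bring ice to 0 °C and melt it: q₁ = 20.4×2.06×5.5 + 20.4×336.0 = 7085.5 J
Heat the water can supply cooling to 0 °C: 128.7×4.14×93.4 = 49765.2 J > q₁, so all ice melts.
Energy balance: 128.7×4.14×(93.4 − T) = 7085.5 + 20.4×4.14×(T − 0)
532.818(93.4 − T) = 7085.5 + 84.456 T
49765.2 − 7085.5 = 617.274 T
T = 42679.7 / 617.274 = 69.14 °C

T_f = 69.1 °C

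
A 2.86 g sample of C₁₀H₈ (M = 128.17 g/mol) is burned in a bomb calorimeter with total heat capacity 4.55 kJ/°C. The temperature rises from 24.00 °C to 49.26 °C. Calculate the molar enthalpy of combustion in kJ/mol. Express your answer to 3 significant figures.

ΔH = -5150 kJ/mol

ΔT = 49.26 − 24.00 = 25.26 °C
q_cal = C_cal × ΔT = 4.55 × 25.26 = 114.933 kJ
n = 2.86 / 128.17 = 0.02231 mol
q_rxn = −q_cal = -114.933 kJ
ΔH = -114.933 / 0.02231 = -5152 kJ/mol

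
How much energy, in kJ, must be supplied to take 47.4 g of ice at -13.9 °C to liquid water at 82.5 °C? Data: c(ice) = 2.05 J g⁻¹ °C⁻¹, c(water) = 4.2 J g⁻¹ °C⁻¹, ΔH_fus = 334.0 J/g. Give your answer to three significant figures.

q1 (heat ice -13.9→0.0 °C): 47.4 × 2.05 × 13.9 = 1351 J
q2 (melt at 0 °C): 47.4 × 334.0 = 15832 J
q3 (heat water 0.0→82.5 °C): 47.4 × 4.2 × 82.5 = 16424 J
Total: 1351 + 15832 + 16424 = 33607 J = 33.6 kJ

q = 33.6 kJ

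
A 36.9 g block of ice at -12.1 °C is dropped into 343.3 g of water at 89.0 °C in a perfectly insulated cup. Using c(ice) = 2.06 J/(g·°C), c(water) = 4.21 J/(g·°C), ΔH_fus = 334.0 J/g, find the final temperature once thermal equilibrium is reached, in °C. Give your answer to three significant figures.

T_f = 72.1 °C

Heat to bring ice to 0 °C and melt it: q₁ = 36.9×2.06×12.1 + 36.9×334.0 = 13244 J
Heat the water can supply cooling to 0 °C: 343.3×4.21×89.0 = 128631 J > q₁, so all ice melts.
Energy balance: 343.3×4.21×(89.0 − T) = 13244 + 36.9×4.21×(T − 0)
1445.293(89.0 − T) = 13244 + 155.349 T
128631 − 13244 = 1600.642 T
T = 115387 / 1600.642 = 72.09 °C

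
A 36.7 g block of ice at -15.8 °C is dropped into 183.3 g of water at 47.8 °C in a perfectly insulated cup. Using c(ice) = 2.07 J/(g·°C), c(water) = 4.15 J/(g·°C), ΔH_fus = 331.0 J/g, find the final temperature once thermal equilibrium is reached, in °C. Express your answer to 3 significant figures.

T_f = 25.2 °C

Heat to bring ice to 0 °C and melt it: q₁ = 36.7×2.07×15.8 + 36.7×331.0 = 13348 J
Heat the water can supply cooling to 0 °C: 183.3×4.15×47.8 = 36361.2 J > q₁, so all ice melts.
Energy balance: 183.3×4.15×(47.8 − T) = 13348 + 36.7×4.15×(T − 0)
760.695(47.8 − T) = 13348 + 152.305 T
36361.2 − 13348 = 913.000 T
T = 23013.2 / 913.000 = 25.21 °C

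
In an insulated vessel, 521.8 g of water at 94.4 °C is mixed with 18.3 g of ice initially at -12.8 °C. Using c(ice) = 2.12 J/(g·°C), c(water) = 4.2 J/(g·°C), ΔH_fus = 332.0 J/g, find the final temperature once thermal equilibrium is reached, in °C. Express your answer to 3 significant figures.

T_f = 88.3 °C

Heat to bring ice to 0 °C and melt it: q₁ = 18.3×2.12×12.8 + 18.3×332.0 = 6572.2 J
Heat the water can supply cooling to 0 °C: 521.8×4.2×94.4 = 206883 J > q₁, so all ice melts.
Energy balance: 521.8×4.2×(94.4 − T) = 6572.2 + 18.3×4.2×(T − 0)
2191.56(94.4 − T) = 6572.2 + 76.86 T
206883 − 6572.2 = 2268.42 T
T = 200310.8 / 2268.42 = 88.30 °C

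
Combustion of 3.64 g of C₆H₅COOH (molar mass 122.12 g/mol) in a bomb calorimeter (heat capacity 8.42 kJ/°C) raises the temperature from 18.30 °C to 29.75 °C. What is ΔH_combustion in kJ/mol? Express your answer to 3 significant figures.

ΔT = 29.75 − 18.30 = 11.45 °C
q_cal = C_cal × ΔT = 8.42 × 11.45 = 96.409 kJ
n = 3.64 / 122.12 = 0.02981 mol
q_rxn = −q_cal = -96.409 kJ
ΔH = -96.409 / 0.02981 = -3234 kJ/mol

ΔH = -3230 kJ/mol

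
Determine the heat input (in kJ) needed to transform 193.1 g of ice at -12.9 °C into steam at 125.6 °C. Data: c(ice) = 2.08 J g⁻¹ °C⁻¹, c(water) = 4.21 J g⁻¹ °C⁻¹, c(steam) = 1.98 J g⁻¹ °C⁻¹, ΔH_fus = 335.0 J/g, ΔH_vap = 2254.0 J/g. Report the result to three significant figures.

q1 (heat ice -12.9→0.0 °C): 193.1 × 2.08 × 12.9 = 5181 J
q2 (melt at 0 °C): 193.1 × 335.0 = 64689 J
q3 (heat water 0.0→100.0 °C): 193.1 × 4.21 × 100.0 = 81295 J
q4 (vaporize at 100 °C): 193.1 × 2254.0 = 435247 J
q5 (heat steam 100.0→125.6 °C): 193.1 × 1.98 × 25.6 = 9788 J
Total: 5181 + 64689 + 81295 + 435247 + 9788 = 596200 J = 596 kJ

q = 596 kJ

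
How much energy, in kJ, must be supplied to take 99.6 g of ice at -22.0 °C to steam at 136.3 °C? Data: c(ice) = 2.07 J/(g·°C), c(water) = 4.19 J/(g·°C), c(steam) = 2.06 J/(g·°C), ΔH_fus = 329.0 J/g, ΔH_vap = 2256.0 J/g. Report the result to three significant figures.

q1 (heat ice -22.0→0.0 °C): 99.6 × 2.07 × 22.0 = 4536 J
q2 (melt at 0 °C): 99.6 × 329.0 = 32768 J
q3 (heat water 0.0→100.0 °C): 99.6 × 4.19 × 100.0 = 41732 J
q4 (vaporize at 100 °C): 99.6 × 2256.0 = 224698 J
q5 (heat steam 100.0→136.3 °C): 99.6 × 2.06 × 36.3 = 7448 J
Total: 4536 + 32768 + 41732 + 224698 + 7448 = 311182 J = 311 kJ

q = 311 kJ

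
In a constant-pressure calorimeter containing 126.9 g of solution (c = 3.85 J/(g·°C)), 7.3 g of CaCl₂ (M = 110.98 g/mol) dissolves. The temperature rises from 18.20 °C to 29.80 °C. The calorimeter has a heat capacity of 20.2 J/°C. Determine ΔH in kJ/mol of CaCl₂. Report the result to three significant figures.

|ΔT| = |29.80 − 18.20| = 11.60 °C
|q_surr| = (126.9 × 3.85 + 20.2) × 11.60 = 508.765 × 11.60 = 5902 J
n(CaCl₂) = 7.3 / 110.98 = 0.06578 mol
Temperature rose, so q_rxn = −|q_surr| = -5.902 kJ
ΔH = q_rxn / n = -89.72 kJ/mol

ΔH = -89.7 kJ/mol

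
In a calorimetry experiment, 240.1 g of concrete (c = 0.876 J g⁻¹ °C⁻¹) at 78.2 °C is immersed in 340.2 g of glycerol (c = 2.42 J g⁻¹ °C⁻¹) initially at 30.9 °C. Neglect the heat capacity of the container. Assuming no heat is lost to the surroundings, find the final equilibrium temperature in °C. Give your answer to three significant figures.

T_f = 40.5 °C

Heat lost by concrete = heat gained by glycerol.
(240.1)(0.876)(78.2 − T) = (340.2)(2.42)(T − 30.9)
210.3276 (78.2 − T) = 823.284 (T − 30.9)
16448 − 210.3276 T = 823.284 T − 25439
41887 = 1033.6116 T
T = 40.52 °C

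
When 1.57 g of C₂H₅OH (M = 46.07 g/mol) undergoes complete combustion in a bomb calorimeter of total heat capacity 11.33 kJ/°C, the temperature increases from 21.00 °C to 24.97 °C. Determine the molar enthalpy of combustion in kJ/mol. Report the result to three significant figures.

ΔT = 24.97 − 21.00 = 3.97 °C
q_cal = C_cal × ΔT = 11.33 × 3.97 = 44.9801 kJ
n = 1.57 / 46.07 = 0.03408 mol
q_rxn = −q_cal = -44.9801 kJ
ΔH = -44.9801 / 0.03408 = -1320 kJ/mol

ΔH = -1320 kJ/mol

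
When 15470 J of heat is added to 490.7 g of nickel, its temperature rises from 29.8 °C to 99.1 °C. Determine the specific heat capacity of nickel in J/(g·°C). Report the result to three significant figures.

c = q / (m ΔT) = 15470 / (490.7 × 69.3)
c = 15470 / 34005.51 = 0.455 J/(g·°C)

c = 0.455 J/(g·°C)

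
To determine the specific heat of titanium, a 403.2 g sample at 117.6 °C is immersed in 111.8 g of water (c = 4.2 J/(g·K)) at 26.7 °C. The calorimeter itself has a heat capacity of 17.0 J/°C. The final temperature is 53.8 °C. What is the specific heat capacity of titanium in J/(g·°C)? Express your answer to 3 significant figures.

q_gained = (111.8 × 4.2 + 17.0) × (53.8 − 26.7) = 13190 J
q_lost = 403.2 × c × (117.6 − 53.8) = 25724.16 c
Set equal: c = 13190 / 25724.16 = 0.513 J/(g·°C)

c = 0.513 J/(g·°C)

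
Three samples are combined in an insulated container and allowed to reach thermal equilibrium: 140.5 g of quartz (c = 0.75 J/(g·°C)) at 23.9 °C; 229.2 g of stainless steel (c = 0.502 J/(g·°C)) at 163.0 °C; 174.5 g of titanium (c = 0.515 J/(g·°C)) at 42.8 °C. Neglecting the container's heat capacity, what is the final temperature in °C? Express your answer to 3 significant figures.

T_f = 81.0 °C

Σ mᵢcᵢ(T − Tᵢ) = 0  ⇒  T = Σ mᵢcᵢTᵢ / Σ mᵢcᵢ
Σ mᵢcᵢ = 140.5×0.75 + 229.2×0.502 + 174.5×0.515 = 310.3009
Σ mᵢcᵢTᵢ = 105.375×23.9 + 115.0584×163.0 + 89.8675×42.8 = 25119
T = 25119 / 310.3009 = 80.95 °C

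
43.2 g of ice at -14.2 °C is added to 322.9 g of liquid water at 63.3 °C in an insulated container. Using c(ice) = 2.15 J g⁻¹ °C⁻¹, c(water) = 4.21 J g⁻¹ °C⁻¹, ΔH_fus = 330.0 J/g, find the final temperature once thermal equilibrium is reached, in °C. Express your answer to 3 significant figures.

T_f = 45.7 °C

Heat to bring ice to 0 °C and melt it: q₁ = 43.2×2.15×14.2 + 43.2×330.0 = 15575 J
Heat the water can supply cooling to 0 °C: 322.9×4.21×63.3 = 86050.6 J > q₁, so all ice melts.
Energy balance: 322.9×4.21×(63.3 − T) = 15575 + 43.2×4.21×(T − 0)
1359.409(63.3 − T) = 15575 + 181.872 T
86050.6 − 15575 = 1541.281 T
T = 70475.6 / 1541.281 = 45.73 °C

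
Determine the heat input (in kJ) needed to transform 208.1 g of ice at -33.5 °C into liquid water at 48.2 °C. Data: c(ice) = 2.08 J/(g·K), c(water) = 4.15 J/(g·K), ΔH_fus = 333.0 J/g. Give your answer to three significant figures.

q1 (heat ice -33.5→0.0 °C): 208.1 × 2.08 × 33.5 = 14500 J
q2 (melt at 0 °C): 208.1 × 333.0 = 69297 J
q3 (heat water 0.0→48.2 °C): 208.1 × 4.15 × 48.2 = 41626 J
Total: 14500 + 69297 + 41626 = 125423 J = 125 kJ

q = 125 kJ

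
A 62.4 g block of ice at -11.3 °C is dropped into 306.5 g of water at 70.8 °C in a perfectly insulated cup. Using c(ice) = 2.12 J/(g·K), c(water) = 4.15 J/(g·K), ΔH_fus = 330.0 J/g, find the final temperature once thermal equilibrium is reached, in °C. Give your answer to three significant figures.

Heat to bring ice to 0 °C and melt it: q₁ = 62.4×2.12×11.3 + 62.4×330.0 = 22087 J
Heat the water can supply cooling to 0 °C: 306.5×4.15×70.8 = 90055.8 J > q₁, so all ice melts.
Energy balance: 306.5×4.15×(70.8 − T) = 22087 + 62.4×4.15×(T − 0)
1271.975(70.8 − T) = 22087 + 258.96 T
90055.8 − 22087 = 1530.935 T
T = 67968.8 / 1530.935 = 44.40 °C

T_f = 44.4 °C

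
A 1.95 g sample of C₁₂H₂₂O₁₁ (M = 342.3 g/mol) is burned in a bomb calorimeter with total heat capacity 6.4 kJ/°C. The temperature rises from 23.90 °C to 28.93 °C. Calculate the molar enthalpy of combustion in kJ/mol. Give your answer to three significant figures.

ΔH = -5650 kJ/mol

ΔT = 28.93 − 23.90 = 5.03 °C
q_cal = C_cal × ΔT = 6.4 × 5.03 = 32.192 kJ
n = 1.95 / 342.3 = 0.005697 mol
q_rxn = −q_cal = -32.192 kJ
ΔH = -32.192 / 0.005697 = -5651 kJ/mol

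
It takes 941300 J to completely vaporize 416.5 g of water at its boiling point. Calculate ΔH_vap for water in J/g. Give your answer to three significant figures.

ΔH_vap = q / m = 941300 / 416.5 = 2260 J/g

ΔH_vap = 2260 J/g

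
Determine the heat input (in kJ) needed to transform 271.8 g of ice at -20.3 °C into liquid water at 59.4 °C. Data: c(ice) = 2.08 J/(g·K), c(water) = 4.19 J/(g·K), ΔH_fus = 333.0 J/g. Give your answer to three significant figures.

q = 170 kJ

q1 (heat ice -20.3→0.0 °C): 271.8 × 2.08 × 20.3 = 11476 J
q2 (melt at 0 °C): 271.8 × 333.0 = 90509 J
q3 (heat water 0.0→59.4 °C): 271.8 × 4.19 × 59.4 = 67647 J
Total: 11476 + 90509 + 67647 = 169632 J = 170 kJ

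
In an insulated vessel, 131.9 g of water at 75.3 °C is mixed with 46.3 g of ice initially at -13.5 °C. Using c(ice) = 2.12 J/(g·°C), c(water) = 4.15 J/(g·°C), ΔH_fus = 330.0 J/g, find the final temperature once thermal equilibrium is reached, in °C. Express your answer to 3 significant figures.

T_f = 33.3 °C

Heat to bring ice to 0 °C and melt it: q₁ = 46.3×2.12×13.5 + 46.3×330.0 = 16604 J
Heat the water can supply cooling to 0 °C: 131.9×4.15×75.3 = 41218.1 J > q₁, so all ice melts.
Energy balance: 131.9×4.15×(75.3 − T) = 16604 + 46.3×4.15×(T − 0)
547.385(75.3 − T) = 16604 + 192.145 T
41218.1 − 16604 = 739.530 T
T = 24614.1 / 739.530 = 33.28 °C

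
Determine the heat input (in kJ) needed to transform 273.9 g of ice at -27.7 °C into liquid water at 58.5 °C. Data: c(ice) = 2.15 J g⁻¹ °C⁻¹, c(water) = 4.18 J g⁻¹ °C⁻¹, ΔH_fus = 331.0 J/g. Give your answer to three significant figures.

q1 (heat ice -27.7→0.0 °C): 273.9 × 2.15 × 27.7 = 16312 J
q2 (melt at 0 °C): 273.9 × 331.0 = 90661 J
q3 (heat water 0.0→58.5 °C): 273.9 × 4.18 × 58.5 = 66977 J
Total: 16312 + 90661 + 66977 = 173950 J = 174 kJ

q = 174 kJ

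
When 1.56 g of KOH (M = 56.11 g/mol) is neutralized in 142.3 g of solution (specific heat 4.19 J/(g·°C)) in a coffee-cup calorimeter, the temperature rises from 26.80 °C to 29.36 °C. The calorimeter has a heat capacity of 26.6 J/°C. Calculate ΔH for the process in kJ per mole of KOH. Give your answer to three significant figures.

|ΔT| = |29.36 − 26.80| = 2.56 °C
|q_surr| = (142.3 × 4.19 + 26.6) × 2.56 = 622.837 × 2.56 = 1594 J
n(KOH) = 1.56 / 56.11 = 0.02780 mol
Temperature rose, so q_rxn = −|q_surr| = -1.594 kJ
ΔH = q_rxn / n = -57.34 kJ/mol

ΔH = -57.3 kJ/mol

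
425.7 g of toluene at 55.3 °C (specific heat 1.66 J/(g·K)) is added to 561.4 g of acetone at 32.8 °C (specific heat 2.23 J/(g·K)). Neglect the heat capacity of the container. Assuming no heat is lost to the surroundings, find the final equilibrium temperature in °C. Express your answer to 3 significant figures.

T_f = 40.9 °C

Heat lost by toluene = heat gained by acetone.
(425.7)(1.66)(55.3 − T) = (561.4)(2.23)(T − 32.8)
706.662 (55.3 − T) = 1251.922 (T − 32.8)
39078 − 706.662 T = 1251.922 T − 41063
80141 = 1958.584 T
T = 40.92 °C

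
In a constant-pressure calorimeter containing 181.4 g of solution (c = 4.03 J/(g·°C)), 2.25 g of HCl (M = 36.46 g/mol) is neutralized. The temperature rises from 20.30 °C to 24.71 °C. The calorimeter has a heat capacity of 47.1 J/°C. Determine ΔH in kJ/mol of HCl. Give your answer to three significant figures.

ΔH = -55.6 kJ/mol

|ΔT| = |24.71 − 20.30| = 4.41 °C
|q_surr| = (181.4 × 4.03 + 47.1) × 4.41 = 778.142 × 4.41 = 3432 J
n(HCl) = 2.25 / 36.46 = 0.06171 mol
Temperature rose, so q_rxn = −|q_surr| = -3.432 kJ
ΔH = q_rxn / n = -55.61 kJ/mol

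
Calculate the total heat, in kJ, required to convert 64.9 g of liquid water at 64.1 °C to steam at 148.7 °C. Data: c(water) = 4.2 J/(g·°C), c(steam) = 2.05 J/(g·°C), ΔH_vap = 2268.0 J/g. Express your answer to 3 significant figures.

q = 163 kJ

q1 (heat water 64.1→100.0 °C): 64.9 × 4.2 × 35.9 = 9786 J
q2 (vaporize at 100 °C): 64.9 × 2268.0 = 147193 J
q3 (heat steam 100.0→148.7 °C): 64.9 × 2.05 × 48.7 = 6479 J
Total: 9786 + 147193 + 6479 = 163458 J = 163 kJ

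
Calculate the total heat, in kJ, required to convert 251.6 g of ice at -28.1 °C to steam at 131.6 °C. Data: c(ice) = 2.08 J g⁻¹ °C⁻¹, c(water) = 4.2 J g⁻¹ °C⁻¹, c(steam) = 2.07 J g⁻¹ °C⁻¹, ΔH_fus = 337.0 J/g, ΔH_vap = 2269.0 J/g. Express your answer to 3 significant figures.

q = 793 kJ

q1 (heat ice -28.1→0.0 °C): 251.6 × 2.08 × 28.1 = 14706 J
q2 (melt at 0 °C): 251.6 × 337.0 = 84789 J
q3 (heat water 0.0→100.0 °C): 251.6 × 4.2 × 100.0 = 105672 J
q4 (vaporize at 100 °C): 251.6 × 2269.0 = 570880 J
q5 (heat steam 100.0→131.6 °C): 251.6 × 2.07 × 31.6 = 16458 J
Total: 14706 + 84789 + 105672 + 570880 + 16458 = 792505 J = 793 kJ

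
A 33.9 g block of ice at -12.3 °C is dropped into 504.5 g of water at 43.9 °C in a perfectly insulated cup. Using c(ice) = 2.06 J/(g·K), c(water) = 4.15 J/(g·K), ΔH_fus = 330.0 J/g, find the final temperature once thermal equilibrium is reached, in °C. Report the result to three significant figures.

Heat to bring ice to 0 °C and melt it: q₁ = 33.9×2.06×12.3 + 33.9×330.0 = 12046 J
Heat the water can supply cooling to 0 °C: 504.5×4.15×43.9 = 91912.3 J > q₁, so all ice melts.
Energy balance: 504.5×4.15×(43.9 − T) = 12046 + 33.9×4.15×(T − 0)
2093.675(43.9 − T) = 12046 + 140.685 T
91912.3 − 12046 = 2234.360 T
T = 79866.3 / 2234.360 = 35.74 °C

T_f = 35.7 °C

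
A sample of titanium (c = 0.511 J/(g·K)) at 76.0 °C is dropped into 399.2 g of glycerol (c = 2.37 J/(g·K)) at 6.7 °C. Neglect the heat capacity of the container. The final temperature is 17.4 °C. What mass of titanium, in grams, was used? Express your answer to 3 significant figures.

m = 338 g

q_gained = (399.2 × 2.37) × (17.4 − 6.7) = 10120 J
q_lost = m × 0.511 × (76.0 − 17.4) = 29.9446 m
m = 10120 / 29.9446 = 338 g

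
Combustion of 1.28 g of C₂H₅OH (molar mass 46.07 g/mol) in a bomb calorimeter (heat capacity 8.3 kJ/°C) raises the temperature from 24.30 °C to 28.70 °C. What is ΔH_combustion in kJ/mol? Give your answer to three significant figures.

ΔH = -1310 kJ/mol

ΔT = 28.70 − 24.30 = 4.40 °C
q_cal = C_cal × ΔT = 8.3 × 4.40 = 36.52 kJ
n = 1.28 / 46.07 = 0.02778 mol
q_rxn = −q_cal = -36.52 kJ
ΔH = -36.52 / 0.02778 = -1314.6 kJ/mol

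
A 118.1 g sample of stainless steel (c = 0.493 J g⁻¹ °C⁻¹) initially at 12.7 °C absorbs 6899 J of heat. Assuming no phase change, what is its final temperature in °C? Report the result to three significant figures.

T_f = 131 °C

ΔT = q / (m c) = 6899 / (118.1 × 0.493) = 118.5 °C
T_f = 12.7 + 118.5 = 131.2 °C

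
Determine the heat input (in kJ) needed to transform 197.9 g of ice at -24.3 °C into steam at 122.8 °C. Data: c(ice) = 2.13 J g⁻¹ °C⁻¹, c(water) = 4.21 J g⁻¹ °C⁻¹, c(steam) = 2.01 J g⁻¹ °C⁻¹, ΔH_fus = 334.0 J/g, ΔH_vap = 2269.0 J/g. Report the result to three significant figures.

q = 618 kJ

q1 (heat ice -24.3→0.0 °C): 197.9 × 2.13 × 24.3 = 10243 J
q2 (melt at 0 °C): 197.9 × 334.0 = 66099 J
q3 (heat water 0.0→100.0 °C): 197.9 × 4.21 × 100.0 = 83316 J
q4 (vaporize at 100 °C): 197.9 × 2269.0 = 449035 J
q5 (heat steam 100.0→122.8 °C): 197.9 × 2.01 × 22.8 = 9069 J
Total: 10243 + 66099 + 83316 + 449035 + 9069 = 617762 J = 618 kJ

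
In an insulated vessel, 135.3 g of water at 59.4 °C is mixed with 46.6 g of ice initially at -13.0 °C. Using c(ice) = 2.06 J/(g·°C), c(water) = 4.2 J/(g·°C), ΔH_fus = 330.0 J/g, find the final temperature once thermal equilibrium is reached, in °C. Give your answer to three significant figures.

T_f = 22.4 °C

Heat to bring ice to 0 °C and melt it: q₁ = 46.6×2.06×13.0 + 46.6×330.0 = 16626 J
Heat the water can supply cooling to 0 °C: 135.3×4.2×59.4 = 33754.6 J > q₁, so all ice melts.
Energy balance: 135.3×4.2×(59.4 − T) = 16626 + 46.6×4.2×(T − 0)
568.26(59.4 − T) = 16626 + 195.72 T
33754.6 − 16626 = 763.98 T
T = 17128.6 / 763.98 = 22.42 °C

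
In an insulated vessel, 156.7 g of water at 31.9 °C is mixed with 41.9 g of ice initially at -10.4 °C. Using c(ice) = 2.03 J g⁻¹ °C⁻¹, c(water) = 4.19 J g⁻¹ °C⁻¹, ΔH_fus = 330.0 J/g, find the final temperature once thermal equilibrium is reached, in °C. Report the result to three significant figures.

T_f = 7.49 °C

Heat to bring ice to 0 °C and melt it: q₁ = 41.9×2.03×10.4 + 41.9×330.0 = 14712 J
Heat the water can supply cooling to 0 °C: 156.7×4.19×31.9 = 20944.7 J > q₁, so all ice melts.
Energy balance: 156.7×4.19×(31.9 − T) = 14712 + 41.9×4.19×(T − 0)
656.573(31.9 − T) = 14712 + 175.561 T
20944.7 − 14712 = 832.134 T
T = 6232.7 / 832.134 = 7.490 °C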